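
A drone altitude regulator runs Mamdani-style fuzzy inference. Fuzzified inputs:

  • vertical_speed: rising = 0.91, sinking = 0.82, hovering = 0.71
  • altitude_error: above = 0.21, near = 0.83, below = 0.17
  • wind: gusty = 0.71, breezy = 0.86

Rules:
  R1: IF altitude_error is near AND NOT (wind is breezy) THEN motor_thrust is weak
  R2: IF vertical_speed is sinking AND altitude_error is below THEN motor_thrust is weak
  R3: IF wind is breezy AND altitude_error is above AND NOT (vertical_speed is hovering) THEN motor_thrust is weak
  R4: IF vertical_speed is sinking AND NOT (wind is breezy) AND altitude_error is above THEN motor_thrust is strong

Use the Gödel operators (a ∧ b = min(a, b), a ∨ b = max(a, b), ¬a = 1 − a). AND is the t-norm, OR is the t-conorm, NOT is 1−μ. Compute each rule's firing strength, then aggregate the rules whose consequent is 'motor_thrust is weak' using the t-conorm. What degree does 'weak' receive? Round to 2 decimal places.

0.21

R1: near=0.83, ¬breezy=1−0.86=0.14; AND[min(a, b)] → w = 0.14
R2: sinking=0.82, below=0.17; AND[min(a, b)] → w = 0.17
R3: breezy=0.86, above=0.21, ¬hovering=1−0.71=0.29; AND[min(a, b)] → w = 0.21
R4: sinking=0.82, ¬breezy=1−0.86=0.14, above=0.21; AND[min(a, b)] → w = 0.14
Rules with consequent 'weak': {R1, R2, R3} → strengths 0.14, 0.17, 0.21
Aggregate via t-conorm [max(a, b)]: 0.21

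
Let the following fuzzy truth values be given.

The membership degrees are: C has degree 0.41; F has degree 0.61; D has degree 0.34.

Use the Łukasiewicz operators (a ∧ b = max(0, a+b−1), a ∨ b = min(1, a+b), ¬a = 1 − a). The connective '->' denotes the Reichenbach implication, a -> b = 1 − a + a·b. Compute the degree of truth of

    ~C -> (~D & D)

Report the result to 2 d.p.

~C = 1 − 0.41 = 0.59
~D = 1 − 0.34 = 0.66
~D & D = max(0, a+b−1) on (0.66, 0.34) = 0.00
~C -> (~D & D)  [Reichenbach: 1 − a + a·b] with a=0.59, b=0.00 → 0.41

0.41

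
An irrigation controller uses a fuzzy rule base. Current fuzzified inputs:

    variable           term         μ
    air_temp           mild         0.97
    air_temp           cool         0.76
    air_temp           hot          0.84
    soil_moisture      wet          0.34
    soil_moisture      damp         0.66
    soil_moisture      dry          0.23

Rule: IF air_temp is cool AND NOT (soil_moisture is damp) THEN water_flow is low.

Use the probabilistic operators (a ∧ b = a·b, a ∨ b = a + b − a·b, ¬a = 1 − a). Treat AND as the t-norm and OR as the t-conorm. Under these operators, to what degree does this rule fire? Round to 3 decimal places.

0.258

firing strength: cool=0.76, ¬damp=1−0.66=0.34; AND[a·b] → w = 0.2584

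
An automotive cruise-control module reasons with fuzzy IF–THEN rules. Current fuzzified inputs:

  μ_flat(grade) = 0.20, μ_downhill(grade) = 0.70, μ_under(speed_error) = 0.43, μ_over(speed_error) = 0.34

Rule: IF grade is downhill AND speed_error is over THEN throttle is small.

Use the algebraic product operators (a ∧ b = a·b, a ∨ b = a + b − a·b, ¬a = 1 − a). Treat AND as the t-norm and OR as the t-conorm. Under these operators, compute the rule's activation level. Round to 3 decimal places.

0.238

firing strength: downhill=0.70, over=0.34; AND[a·b] → w = 0.2380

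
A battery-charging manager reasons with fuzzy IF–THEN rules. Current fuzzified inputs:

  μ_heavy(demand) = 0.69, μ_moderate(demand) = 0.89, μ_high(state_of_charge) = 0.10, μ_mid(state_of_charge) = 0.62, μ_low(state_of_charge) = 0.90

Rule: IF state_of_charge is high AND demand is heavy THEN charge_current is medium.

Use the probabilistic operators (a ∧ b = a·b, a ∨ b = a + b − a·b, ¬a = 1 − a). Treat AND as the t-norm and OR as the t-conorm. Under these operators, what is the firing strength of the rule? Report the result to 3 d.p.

firing strength: high=0.10, heavy=0.69; AND[a·b] → w = 0.0690

0.069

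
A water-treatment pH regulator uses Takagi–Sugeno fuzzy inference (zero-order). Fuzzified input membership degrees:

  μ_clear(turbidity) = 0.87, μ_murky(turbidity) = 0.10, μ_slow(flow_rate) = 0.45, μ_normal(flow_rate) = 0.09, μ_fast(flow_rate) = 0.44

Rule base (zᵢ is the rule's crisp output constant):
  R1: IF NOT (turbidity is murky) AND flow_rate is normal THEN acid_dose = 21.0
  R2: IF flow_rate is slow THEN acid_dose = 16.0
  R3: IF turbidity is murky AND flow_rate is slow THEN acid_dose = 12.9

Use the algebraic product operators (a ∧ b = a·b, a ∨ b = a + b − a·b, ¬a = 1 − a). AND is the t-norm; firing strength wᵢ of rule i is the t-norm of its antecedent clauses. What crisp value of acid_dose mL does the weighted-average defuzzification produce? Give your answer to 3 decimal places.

R1 (z=21.0): ¬murky=1−0.10=0.90, normal=0.09; AND[a·b] → w = 0.0810
R2 (z=16.0): slow=0.45 → w = 0.4500
R3 (z=12.9): murky=0.10, slow=0.45; AND[a·b] → w = 0.0450
Weighted average = (0.0810·21.0 + 0.4500·16.0 + 0.0450·12.9) / (0.0810 + 0.4500 + 0.0450)
  = 9.4815 / 0.5760 = 16.461

16.461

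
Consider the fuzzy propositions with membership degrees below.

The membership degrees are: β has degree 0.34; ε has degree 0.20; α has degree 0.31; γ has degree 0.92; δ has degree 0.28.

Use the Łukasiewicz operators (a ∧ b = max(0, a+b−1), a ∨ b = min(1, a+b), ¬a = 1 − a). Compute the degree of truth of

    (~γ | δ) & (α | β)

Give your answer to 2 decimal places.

0.01

~γ = 1 − 0.92 = 0.08
~γ | δ = min(1, a+b) on (0.08, 0.28) = 0.36
α | β = min(1, a+b) on (0.31, 0.34) = 0.65
(~γ | δ) & (α | β) = max(0, a+b−1) on (0.36, 0.65) = 0.01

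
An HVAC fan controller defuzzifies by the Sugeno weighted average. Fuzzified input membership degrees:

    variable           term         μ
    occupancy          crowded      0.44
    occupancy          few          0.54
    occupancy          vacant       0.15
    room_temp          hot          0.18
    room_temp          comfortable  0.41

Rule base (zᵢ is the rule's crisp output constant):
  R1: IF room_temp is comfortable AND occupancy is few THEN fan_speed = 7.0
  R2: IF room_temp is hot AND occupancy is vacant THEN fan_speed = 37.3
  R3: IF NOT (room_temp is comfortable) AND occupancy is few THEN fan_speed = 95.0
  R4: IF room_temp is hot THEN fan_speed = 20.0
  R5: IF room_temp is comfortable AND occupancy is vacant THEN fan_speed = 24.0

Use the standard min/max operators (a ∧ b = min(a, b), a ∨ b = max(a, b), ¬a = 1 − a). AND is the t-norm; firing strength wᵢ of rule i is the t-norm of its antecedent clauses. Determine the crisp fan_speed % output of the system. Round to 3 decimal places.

R1 (z=7.0): comfortable=0.41, few=0.54; AND[min(a, b)] → w = 0.41
R2 (z=37.3): hot=0.18, vacant=0.15; AND[min(a, b)] → w = 0.15
R3 (z=95.0): ¬comfortable=1−0.41=0.59, few=0.54; AND[min(a, b)] → w = 0.54
R4 (z=20.0): hot=0.18 → w = 0.18
R5 (z=24.0): comfortable=0.41, vacant=0.15; AND[min(a, b)] → w = 0.15
Weighted average = (0.41·7.0 + 0.15·37.3 + 0.54·95.0 + 0.18·20.0 + 0.15·24.0) / (0.41 + 0.15 + 0.54 + 0.18 + 0.15)
  = 66.9650 / 1.4300 = 46.829

46.829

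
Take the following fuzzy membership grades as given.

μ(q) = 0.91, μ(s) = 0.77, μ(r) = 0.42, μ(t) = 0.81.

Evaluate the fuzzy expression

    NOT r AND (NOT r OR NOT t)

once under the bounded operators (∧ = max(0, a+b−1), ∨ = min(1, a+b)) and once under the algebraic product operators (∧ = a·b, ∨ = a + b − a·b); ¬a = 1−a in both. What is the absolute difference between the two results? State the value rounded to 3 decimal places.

0.033

Under bounded:
  NOT r = 1 − 0.42 = 0.58
  NOT r = 1 − 0.42 = 0.58
  NOT t = 1 − 0.81 = 0.19
  NOT r OR NOT t = min(1, a+b) on (0.58, 0.19) = 0.77
  NOT r AND (NOT r OR NOT t) = max(0, a+b−1) on (0.58, 0.77) = 0.35
  → value = 0.3500
Under algebraic product:
  NOT r = 1 − 0.4200 = 0.5800
  NOT r = 1 − 0.4200 = 0.5800
  NOT t = 1 − 0.8100 = 0.1900
  NOT r OR NOT t = a + b − a·b on (0.5800, 0.1900) = 0.6598
  NOT r AND (NOT r OR NOT t) = a·b on (0.5800, 0.6598) = 0.3827
  → value = 0.3827
|0.3500 − 0.3827| = 0.033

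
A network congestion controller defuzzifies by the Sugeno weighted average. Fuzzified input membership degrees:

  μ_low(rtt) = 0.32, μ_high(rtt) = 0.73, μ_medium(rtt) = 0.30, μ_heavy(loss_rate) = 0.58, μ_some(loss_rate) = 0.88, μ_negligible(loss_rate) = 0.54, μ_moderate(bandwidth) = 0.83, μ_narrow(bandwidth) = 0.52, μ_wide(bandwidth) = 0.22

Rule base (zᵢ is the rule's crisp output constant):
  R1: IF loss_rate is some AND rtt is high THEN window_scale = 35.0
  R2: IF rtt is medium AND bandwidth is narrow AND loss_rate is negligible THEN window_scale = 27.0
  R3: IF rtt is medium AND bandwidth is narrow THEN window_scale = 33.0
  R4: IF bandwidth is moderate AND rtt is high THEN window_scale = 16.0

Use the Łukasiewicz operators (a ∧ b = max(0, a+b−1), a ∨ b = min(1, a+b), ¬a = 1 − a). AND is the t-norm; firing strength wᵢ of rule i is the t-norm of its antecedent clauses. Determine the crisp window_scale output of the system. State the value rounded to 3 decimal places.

R1 (z=35.0): some=0.88, high=0.73; AND[max(0, a+b−1)] → w = 0.61
R2 (z=27.0): medium=0.30, narrow=0.52, negligible=0.54; AND[max(0, a+b−1)] → w = 0.00
R3 (z=33.0): medium=0.30, narrow=0.52; AND[max(0, a+b−1)] → w = 0.00
R4 (z=16.0): moderate=0.83, high=0.73; AND[max(0, a+b−1)] → w = 0.56
Weighted average = (0.61·35.0 + 0.00·27.0 + 0.00·33.0 + 0.56·16.0) / (0.61 + 0.00 + 0.00 + 0.56)
  = 30.3100 / 1.1700 = 25.906

25.906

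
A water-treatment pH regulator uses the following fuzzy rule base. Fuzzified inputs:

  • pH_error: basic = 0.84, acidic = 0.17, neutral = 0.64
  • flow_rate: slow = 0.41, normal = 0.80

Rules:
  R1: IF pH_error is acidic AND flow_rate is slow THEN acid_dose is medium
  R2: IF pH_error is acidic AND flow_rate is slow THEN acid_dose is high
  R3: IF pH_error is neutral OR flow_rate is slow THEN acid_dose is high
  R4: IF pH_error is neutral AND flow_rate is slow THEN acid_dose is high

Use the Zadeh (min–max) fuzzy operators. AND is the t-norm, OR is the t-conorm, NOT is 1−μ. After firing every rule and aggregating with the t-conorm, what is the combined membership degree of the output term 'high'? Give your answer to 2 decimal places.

0.64

R1: acidic=0.17, slow=0.41; AND[min(a, b)] → w = 0.17
R2: acidic=0.17, slow=0.41; AND[min(a, b)] → w = 0.17
R3: neutral=0.64, slow=0.41; OR[max(a, b)] → w = 0.64
R4: neutral=0.64, slow=0.41; AND[min(a, b)] → w = 0.41
Rules with consequent 'high': {R2, R3, R4} → strengths 0.17, 0.64, 0.41
Aggregate via t-conorm [max(a, b)]: 0.64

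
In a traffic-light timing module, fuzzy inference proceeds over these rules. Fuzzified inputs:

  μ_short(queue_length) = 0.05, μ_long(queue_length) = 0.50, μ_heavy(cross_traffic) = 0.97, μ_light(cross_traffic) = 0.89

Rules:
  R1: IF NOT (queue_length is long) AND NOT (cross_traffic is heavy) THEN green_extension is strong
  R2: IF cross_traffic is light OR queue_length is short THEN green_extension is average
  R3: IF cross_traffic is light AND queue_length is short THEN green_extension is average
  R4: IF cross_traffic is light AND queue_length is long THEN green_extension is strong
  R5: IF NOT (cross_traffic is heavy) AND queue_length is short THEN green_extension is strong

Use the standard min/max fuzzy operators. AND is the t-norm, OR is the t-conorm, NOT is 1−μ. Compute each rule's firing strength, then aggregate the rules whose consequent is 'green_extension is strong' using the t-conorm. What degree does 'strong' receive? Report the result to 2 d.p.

R1: ¬long=1−0.50=0.50, ¬heavy=1−0.97=0.03; AND[min(a, b)] → w = 0.03
R2: light=0.89, short=0.05; OR[max(a, b)] → w = 0.89
R3: light=0.89, short=0.05; AND[min(a, b)] → w = 0.05
R4: light=0.89, long=0.50; AND[min(a, b)] → w = 0.50
R5: ¬heavy=1−0.97=0.03, short=0.05; AND[min(a, b)] → w = 0.03
Rules with consequent 'strong': {R1, R4, R5} → strengths 0.03, 0.50, 0.03
Aggregate via t-conorm [max(a, b)]: 0.50

0.50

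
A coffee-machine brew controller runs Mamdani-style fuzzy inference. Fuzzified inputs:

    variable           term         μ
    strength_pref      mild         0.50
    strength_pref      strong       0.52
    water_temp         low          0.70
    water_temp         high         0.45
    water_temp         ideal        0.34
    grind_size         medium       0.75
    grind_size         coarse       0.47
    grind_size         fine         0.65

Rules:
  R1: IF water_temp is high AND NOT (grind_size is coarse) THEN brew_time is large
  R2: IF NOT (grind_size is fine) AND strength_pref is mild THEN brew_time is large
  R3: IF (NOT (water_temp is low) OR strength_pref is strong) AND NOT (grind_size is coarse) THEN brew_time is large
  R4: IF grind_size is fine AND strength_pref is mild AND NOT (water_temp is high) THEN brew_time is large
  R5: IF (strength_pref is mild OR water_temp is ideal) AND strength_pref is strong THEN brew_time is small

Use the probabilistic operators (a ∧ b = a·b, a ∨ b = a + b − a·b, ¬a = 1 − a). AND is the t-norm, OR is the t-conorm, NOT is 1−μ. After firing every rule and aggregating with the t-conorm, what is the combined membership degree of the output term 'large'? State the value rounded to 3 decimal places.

0.666

R1: high=0.45, ¬coarse=1−0.47=0.53; AND[a·b] → w = 0.2385
R2: ¬fine=1−0.65=0.35, mild=0.50; AND[a·b] → w = 0.1750
R3: (¬low=1−0.70=0.30 OR strong=0.52) = 0.6640; AND[a·b] with ¬coarse=1−0.47=0.53 → w = 0.3519
R4: fine=0.65, mild=0.50, ¬high=1−0.45=0.55; AND[a·b] → w = 0.1788
R5: (mild=0.50 OR ideal=0.34) = 0.6700; AND[a·b] with strong=0.52 → w = 0.3484
Rules with consequent 'large': {R1, R2, R3, R4} → strengths 0.2385, 0.1750, 0.3519, 0.1788
Aggregate via t-conorm [a + b − a·b]: 0.6656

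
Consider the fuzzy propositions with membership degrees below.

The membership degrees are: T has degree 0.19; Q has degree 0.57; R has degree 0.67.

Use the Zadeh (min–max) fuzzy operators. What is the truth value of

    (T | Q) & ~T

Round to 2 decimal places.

T | Q = max(a, b) on (0.19, 0.57) = 0.57
~T = 1 − 0.19 = 0.81
(T | Q) & ~T = min(a, b) on (0.57, 0.81) = 0.57

0.57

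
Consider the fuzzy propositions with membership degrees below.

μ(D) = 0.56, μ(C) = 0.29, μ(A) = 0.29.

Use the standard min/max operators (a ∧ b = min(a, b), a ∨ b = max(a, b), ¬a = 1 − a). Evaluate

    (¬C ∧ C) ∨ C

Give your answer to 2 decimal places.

¬C = 1 − 0.29 = 0.71
¬C ∧ C = min(a, b) on (0.71, 0.29) = 0.29
(¬C ∧ C) ∨ C = max(a, b) on (0.29, 0.29) = 0.29

0.29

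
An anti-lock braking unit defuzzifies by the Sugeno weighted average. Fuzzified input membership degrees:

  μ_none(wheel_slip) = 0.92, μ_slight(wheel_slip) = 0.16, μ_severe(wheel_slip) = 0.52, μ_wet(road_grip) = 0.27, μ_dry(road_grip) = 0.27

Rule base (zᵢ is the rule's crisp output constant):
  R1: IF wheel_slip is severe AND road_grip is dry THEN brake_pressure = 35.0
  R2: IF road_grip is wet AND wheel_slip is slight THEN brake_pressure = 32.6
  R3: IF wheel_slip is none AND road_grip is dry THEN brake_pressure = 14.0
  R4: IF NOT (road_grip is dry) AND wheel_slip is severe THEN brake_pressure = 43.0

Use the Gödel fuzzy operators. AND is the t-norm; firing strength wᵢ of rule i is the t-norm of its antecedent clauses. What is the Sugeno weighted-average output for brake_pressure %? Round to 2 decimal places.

33.45

R1 (z=35.0): severe=0.52, dry=0.27; AND[min(a, b)] → w = 0.27
R2 (z=32.6): wet=0.27, slight=0.16; AND[min(a, b)] → w = 0.16
R3 (z=14.0): none=0.92, dry=0.27; AND[min(a, b)] → w = 0.27
R4 (z=43.0): ¬dry=1−0.27=0.73, severe=0.52; AND[min(a, b)] → w = 0.52
Weighted average = (0.27·35.0 + 0.16·32.6 + 0.27·14.0 + 0.52·43.0) / (0.27 + 0.16 + 0.27 + 0.52)
  = 40.8060 / 1.2200 = 33.45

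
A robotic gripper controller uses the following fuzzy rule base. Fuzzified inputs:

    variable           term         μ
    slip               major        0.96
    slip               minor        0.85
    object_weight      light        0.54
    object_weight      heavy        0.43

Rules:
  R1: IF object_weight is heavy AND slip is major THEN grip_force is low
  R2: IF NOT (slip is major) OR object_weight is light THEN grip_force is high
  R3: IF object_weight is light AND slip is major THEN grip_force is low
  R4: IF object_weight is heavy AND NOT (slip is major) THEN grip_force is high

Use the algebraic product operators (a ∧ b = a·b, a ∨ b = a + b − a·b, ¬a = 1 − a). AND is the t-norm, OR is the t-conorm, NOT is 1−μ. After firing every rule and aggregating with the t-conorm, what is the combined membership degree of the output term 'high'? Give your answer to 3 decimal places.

R1: heavy=0.43, major=0.96; AND[a·b] → w = 0.4128
R2: ¬major=1−0.96=0.04, light=0.54; OR[a + b − a·b] → w = 0.5584
R3: light=0.54, major=0.96; AND[a·b] → w = 0.5184
R4: heavy=0.43, ¬major=1−0.96=0.04; AND[a·b] → w = 0.0172
Rules with consequent 'high': {R2, R4} → strengths 0.5584, 0.0172
Aggregate via t-conorm [a + b − a·b]: 0.5660

0.566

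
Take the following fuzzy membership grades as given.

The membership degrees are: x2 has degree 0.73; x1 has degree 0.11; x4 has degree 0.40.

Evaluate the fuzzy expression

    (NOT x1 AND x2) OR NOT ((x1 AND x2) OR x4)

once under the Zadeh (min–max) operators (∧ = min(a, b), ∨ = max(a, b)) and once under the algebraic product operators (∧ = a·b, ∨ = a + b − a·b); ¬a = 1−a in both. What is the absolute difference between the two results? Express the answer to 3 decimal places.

Under Zadeh (min–max):
  NOT x1 = 1 − 0.11 = 0.89
  NOT x1 AND x2 = min(a, b) on (0.89, 0.73) = 0.73
  x1 AND x2 = min(a, b) on (0.11, 0.73) = 0.11
  (x1 AND x2) OR x4 = max(a, b) on (0.11, 0.40) = 0.40
  NOT ((x1 AND x2) OR x4) = 1 − 0.40 = 0.60
  (NOT x1 AND x2) OR NOT ((x1 AND x2) OR x4) = max(a, b) on (0.73, 0.60) = 0.73
  → value = 0.7300
Under algebraic product:
  NOT x1 = 1 − 0.1100 = 0.8900
  NOT x1 AND x2 = a·b on (0.8900, 0.7300) = 0.6497
  x1 AND x2 = a·b on (0.1100, 0.7300) = 0.0803
  (x1 AND x2) OR x4 = a + b − a·b on (0.0803, 0.4000) = 0.4482
  NOT ((x1 AND x2) OR x4) = 1 − 0.4482 = 0.5518
  (NOT x1 AND x2) OR NOT ((x1 AND x2) OR x4) = a + b − a·b on (0.6497, 0.5518) = 0.8430
  → value = 0.8430
|0.7300 − 0.8430| = 0.113

0.113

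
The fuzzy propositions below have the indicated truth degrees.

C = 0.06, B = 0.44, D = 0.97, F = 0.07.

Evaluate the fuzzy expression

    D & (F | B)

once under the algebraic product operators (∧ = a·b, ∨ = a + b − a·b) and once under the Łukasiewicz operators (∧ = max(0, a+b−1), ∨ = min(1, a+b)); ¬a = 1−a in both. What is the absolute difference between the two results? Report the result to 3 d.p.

0.015

Under algebraic product:
  F | B = a + b − a·b on (0.0700, 0.4400) = 0.4792
  D & (F | B) = a·b on (0.9700, 0.4792) = 0.4648
  → value = 0.4648
Under Łukasiewicz:
  F | B = min(1, a+b) on (0.07, 0.44) = 0.51
  D & (F | B) = max(0, a+b−1) on (0.97, 0.51) = 0.48
  → value = 0.4800
|0.4648 − 0.4800| = 0.015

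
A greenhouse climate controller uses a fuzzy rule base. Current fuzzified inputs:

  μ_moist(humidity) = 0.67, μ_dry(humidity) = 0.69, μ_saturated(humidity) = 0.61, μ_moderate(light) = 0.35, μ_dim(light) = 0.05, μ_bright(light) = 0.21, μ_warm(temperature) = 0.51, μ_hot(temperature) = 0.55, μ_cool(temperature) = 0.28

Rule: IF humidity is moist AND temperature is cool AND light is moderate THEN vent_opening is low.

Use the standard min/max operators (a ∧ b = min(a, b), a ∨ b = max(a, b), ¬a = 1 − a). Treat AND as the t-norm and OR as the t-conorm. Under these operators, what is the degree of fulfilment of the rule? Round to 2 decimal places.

0.28

firing strength: moist=0.67, cool=0.28, moderate=0.35; AND[min(a, b)] → w = 0.28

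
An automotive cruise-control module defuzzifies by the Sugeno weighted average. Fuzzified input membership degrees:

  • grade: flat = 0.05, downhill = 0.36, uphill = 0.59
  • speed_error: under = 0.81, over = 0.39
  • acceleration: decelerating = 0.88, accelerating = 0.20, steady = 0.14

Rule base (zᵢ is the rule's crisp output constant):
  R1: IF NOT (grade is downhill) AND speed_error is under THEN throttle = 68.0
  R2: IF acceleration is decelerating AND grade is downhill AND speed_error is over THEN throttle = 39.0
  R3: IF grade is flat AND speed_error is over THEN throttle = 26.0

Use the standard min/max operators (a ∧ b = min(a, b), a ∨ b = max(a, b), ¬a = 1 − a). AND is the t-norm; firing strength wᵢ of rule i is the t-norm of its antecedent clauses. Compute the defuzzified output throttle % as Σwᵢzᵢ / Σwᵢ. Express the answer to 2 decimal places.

R1 (z=68.0): ¬downhill=1−0.36=0.64, under=0.81; AND[min(a, b)] → w = 0.64
R2 (z=39.0): decelerating=0.88, downhill=0.36, over=0.39; AND[min(a, b)] → w = 0.36
R3 (z=26.0): flat=0.05, over=0.39; AND[min(a, b)] → w = 0.05
Weighted average = (0.64·68.0 + 0.36·39.0 + 0.05·26.0) / (0.64 + 0.36 + 0.05)
  = 58.8600 / 1.0500 = 56.06

56.06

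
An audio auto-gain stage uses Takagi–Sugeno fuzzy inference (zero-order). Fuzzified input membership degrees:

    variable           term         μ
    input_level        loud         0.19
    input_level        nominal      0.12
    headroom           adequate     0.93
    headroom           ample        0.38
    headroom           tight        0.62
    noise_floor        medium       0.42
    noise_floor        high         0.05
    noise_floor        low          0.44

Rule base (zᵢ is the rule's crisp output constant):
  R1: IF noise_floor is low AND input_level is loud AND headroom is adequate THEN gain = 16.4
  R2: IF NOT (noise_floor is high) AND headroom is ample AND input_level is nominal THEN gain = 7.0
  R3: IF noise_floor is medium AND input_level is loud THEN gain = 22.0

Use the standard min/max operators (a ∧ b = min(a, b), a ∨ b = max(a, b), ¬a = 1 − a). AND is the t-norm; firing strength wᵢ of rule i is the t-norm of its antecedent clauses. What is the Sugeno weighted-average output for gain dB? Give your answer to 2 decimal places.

16.27

R1 (z=16.4): low=0.44, loud=0.19, adequate=0.93; AND[min(a, b)] → w = 0.19
R2 (z=7.0): ¬high=1−0.05=0.95, ample=0.38, nominal=0.12; AND[min(a, b)] → w = 0.12
R3 (z=22.0): medium=0.42, loud=0.19; AND[min(a, b)] → w = 0.19
Weighted average = (0.19·16.4 + 0.12·7.0 + 0.19·22.0) / (0.19 + 0.12 + 0.19)
  = 8.1360 / 0.5000 = 16.27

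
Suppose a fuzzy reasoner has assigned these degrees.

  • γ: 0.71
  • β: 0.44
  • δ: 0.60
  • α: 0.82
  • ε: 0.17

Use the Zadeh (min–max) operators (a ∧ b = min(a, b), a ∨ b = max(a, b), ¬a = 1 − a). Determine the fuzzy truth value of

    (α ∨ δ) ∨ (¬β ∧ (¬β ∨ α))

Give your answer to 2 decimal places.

0.82

α ∨ δ = max(a, b) on (0.82, 0.60) = 0.82
¬β = 1 − 0.44 = 0.56
¬β = 1 − 0.44 = 0.56
¬β ∨ α = max(a, b) on (0.56, 0.82) = 0.82
¬β ∧ (¬β ∨ α) = min(a, b) on (0.56, 0.82) = 0.56
(α ∨ δ) ∨ (¬β ∧ (¬β ∨ α)) = max(a, b) on (0.82, 0.56) = 0.82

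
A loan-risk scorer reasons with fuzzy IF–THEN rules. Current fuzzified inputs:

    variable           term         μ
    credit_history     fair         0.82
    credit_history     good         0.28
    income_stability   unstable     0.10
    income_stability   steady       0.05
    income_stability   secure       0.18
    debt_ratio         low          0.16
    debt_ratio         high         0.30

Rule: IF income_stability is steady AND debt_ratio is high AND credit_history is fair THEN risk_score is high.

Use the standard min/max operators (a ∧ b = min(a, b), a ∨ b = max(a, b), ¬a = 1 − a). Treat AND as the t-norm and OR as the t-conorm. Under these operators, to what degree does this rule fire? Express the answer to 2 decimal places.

0.05

firing strength: steady=0.05, high=0.30, fair=0.82; AND[min(a, b)] → w = 0.05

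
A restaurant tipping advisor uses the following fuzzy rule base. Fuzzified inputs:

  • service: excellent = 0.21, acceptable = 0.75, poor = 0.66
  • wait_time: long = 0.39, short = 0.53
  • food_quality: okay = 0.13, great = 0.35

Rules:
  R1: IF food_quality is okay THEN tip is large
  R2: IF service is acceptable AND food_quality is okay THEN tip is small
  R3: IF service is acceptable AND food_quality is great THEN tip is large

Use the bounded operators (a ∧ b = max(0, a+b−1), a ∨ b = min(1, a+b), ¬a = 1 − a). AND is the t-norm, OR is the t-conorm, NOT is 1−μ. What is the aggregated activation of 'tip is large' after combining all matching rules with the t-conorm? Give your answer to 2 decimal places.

0.23

R1: okay=0.13 → w = 0.13
R2: acceptable=0.75, okay=0.13; AND[max(0, a+b−1)] → w = 0.00
R3: acceptable=0.75, great=0.35; AND[max(0, a+b−1)] → w = 0.10
Rules with consequent 'large': {R1, R3} → strengths 0.13, 0.10
Aggregate via t-conorm [min(1, a+b)]: 0.23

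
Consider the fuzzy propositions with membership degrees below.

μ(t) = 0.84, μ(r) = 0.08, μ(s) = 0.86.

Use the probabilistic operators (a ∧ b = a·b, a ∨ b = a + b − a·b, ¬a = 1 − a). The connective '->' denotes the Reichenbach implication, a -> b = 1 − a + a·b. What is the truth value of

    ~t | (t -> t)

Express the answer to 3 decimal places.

0.887

~t = 1 − 0.8400 = 0.1600
t -> t  [Reichenbach: 1 − a + a·b] with a=0.8400, b=0.8400 → 0.8656
~t | (t -> t) = a + b − a·b on (0.1600, 0.8656) = 0.8871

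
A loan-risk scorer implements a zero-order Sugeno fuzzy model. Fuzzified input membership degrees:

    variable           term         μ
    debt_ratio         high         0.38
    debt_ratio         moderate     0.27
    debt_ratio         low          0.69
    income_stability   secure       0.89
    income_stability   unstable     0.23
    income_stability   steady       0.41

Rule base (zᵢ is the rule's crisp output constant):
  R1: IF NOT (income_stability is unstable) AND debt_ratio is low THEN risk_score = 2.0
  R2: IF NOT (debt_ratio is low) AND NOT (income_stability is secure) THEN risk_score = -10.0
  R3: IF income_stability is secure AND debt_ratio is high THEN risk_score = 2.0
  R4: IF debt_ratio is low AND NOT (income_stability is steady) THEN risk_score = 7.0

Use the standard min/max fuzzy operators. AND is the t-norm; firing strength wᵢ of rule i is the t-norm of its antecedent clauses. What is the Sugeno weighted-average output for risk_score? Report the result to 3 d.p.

R1 (z=2.0): ¬unstable=1−0.23=0.77, low=0.69; AND[min(a, b)] → w = 0.69
R2 (z=-10.0): ¬low=1−0.69=0.31, ¬secure=1−0.89=0.11; AND[min(a, b)] → w = 0.11
R3 (z=2.0): secure=0.89, high=0.38; AND[min(a, b)] → w = 0.38
R4 (z=7.0): low=0.69, ¬steady=1−0.41=0.59; AND[min(a, b)] → w = 0.59
Weighted average = (0.69·2.0 + 0.11·-10.0 + 0.38·2.0 + 0.59·7.0) / (0.69 + 0.11 + 0.38 + 0.59)
  = 5.1700 / 1.7700 = 2.921

2.921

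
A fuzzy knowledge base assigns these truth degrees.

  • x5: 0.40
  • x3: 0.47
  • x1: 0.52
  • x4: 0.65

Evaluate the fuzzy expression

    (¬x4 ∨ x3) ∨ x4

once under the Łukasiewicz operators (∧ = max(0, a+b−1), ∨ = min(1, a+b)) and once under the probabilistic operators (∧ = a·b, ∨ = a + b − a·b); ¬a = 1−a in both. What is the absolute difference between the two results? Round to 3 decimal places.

0.121

Under Łukasiewicz:
  ¬x4 = 1 − 0.65 = 0.35
  ¬x4 ∨ x3 = min(1, a+b) on (0.35, 0.47) = 0.82
  (¬x4 ∨ x3) ∨ x4 = min(1, a+b) on (0.82, 0.65) = 1.00
  → value = 1.0000
Under probabilistic:
  ¬x4 = 1 − 0.6500 = 0.3500
  ¬x4 ∨ x3 = a + b − a·b on (0.3500, 0.4700) = 0.6555
  (¬x4 ∨ x3) ∨ x4 = a + b − a·b on (0.6555, 0.6500) = 0.8794
  → value = 0.8794
|1.0000 − 0.8794| = 0.121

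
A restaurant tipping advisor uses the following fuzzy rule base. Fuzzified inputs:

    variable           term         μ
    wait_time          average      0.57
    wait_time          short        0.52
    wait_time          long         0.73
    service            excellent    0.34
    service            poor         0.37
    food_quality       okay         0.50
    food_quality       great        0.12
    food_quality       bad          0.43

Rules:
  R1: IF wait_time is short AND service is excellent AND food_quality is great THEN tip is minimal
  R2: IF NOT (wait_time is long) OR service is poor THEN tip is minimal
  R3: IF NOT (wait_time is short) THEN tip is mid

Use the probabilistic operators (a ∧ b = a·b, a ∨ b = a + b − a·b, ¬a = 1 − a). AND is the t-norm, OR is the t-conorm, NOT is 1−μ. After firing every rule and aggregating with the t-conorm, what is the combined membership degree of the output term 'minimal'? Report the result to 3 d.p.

0.550

R1: short=0.52, excellent=0.34, great=0.12; AND[a·b] → w = 0.0212
R2: ¬long=1−0.73=0.27, poor=0.37; OR[a + b − a·b] → w = 0.5401
R3: ¬short=1−0.52=0.48 → w = 0.4800
Rules with consequent 'minimal': {R1, R2} → strengths 0.0212, 0.5401
Aggregate via t-conorm [a + b − a·b]: 0.5499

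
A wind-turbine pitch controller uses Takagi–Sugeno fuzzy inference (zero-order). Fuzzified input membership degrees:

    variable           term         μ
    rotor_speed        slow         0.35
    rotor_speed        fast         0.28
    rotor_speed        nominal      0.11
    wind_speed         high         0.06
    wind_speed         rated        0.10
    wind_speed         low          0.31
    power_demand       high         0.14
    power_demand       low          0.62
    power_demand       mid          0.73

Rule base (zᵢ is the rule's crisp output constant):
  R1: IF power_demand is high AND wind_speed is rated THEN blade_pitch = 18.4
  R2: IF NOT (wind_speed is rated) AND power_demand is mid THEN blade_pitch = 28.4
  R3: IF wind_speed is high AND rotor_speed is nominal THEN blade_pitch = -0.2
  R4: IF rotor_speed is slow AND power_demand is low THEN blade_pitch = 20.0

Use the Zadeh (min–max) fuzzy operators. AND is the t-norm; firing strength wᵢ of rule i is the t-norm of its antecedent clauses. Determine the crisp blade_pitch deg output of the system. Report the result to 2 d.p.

R1 (z=18.4): high=0.14, rated=0.10; AND[min(a, b)] → w = 0.10
R2 (z=28.4): ¬rated=1−0.10=0.90, mid=0.73; AND[min(a, b)] → w = 0.73
R3 (z=-0.2): high=0.06, nominal=0.11; AND[min(a, b)] → w = 0.06
R4 (z=20.0): slow=0.35, low=0.62; AND[min(a, b)] → w = 0.35
Weighted average = (0.10·18.4 + 0.73·28.4 + 0.06·-0.2 + 0.35·20.0) / (0.10 + 0.73 + 0.06 + 0.35)
  = 29.5600 / 1.2400 = 23.84

23.84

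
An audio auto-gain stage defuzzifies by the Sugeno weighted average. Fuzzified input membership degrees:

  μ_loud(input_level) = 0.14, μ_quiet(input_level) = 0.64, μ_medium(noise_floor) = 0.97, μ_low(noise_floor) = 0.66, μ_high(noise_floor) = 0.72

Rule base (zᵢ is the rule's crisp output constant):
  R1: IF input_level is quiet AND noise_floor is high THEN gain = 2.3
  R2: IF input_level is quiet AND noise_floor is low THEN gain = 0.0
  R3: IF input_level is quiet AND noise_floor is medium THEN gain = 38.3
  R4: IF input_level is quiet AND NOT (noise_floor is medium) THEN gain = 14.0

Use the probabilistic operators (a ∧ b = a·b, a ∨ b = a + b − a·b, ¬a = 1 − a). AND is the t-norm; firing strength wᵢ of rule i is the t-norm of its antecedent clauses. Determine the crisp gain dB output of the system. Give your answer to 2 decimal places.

16.48

R1 (z=2.3): quiet=0.64, high=0.72; AND[a·b] → w = 0.4608
R2 (z=0.0): quiet=0.64, low=0.66; AND[a·b] → w = 0.4224
R3 (z=38.3): quiet=0.64, medium=0.97; AND[a·b] → w = 0.6208
R4 (z=14.0): quiet=0.64, ¬medium=1−0.97=0.03; AND[a·b] → w = 0.0192
Weighted average = (0.4608·2.3 + 0.4224·0.0 + 0.6208·38.3 + 0.0192·14.0) / (0.4608 + 0.4224 + 0.6208 + 0.0192)
  = 25.1053 / 1.5232 = 16.48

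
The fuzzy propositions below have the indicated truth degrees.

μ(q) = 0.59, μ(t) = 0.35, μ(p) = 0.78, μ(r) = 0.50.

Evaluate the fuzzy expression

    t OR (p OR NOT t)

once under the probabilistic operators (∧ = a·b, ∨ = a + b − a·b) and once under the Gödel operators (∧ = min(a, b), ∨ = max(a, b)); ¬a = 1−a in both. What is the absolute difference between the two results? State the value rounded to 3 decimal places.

0.170

Under probabilistic:
  NOT t = 1 − 0.3500 = 0.6500
  p OR NOT t = a + b − a·b on (0.7800, 0.6500) = 0.9230
  t OR (p OR NOT t) = a + b − a·b on (0.3500, 0.9230) = 0.9500
  → value = 0.9500
Under Gödel:
  NOT t = 1 − 0.35 = 0.65
  p OR NOT t = max(a, b) on (0.78, 0.65) = 0.78
  t OR (p OR NOT t) = max(a, b) on (0.35, 0.78) = 0.78
  → value = 0.7800
|0.9500 − 0.7800| = 0.170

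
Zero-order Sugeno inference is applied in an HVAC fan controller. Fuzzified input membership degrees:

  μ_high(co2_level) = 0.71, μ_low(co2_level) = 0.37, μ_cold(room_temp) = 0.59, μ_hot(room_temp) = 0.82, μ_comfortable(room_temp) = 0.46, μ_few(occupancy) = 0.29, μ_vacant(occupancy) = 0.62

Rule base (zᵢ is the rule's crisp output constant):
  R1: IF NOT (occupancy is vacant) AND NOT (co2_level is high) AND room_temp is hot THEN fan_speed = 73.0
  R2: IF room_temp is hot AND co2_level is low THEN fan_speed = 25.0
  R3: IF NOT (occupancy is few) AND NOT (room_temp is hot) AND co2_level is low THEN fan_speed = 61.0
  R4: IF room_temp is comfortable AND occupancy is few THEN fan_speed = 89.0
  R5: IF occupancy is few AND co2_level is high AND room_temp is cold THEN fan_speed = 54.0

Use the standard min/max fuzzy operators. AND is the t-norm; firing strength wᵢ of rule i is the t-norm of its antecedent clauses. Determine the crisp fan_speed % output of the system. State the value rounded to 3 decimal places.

58.359

R1 (z=73.0): ¬vacant=1−0.62=0.38, ¬high=1−0.71=0.29, hot=0.82; AND[min(a, b)] → w = 0.29
R2 (z=25.0): hot=0.82, low=0.37; AND[min(a, b)] → w = 0.37
R3 (z=61.0): ¬few=1−0.29=0.71, ¬hot=1−0.82=0.18, low=0.37; AND[min(a, b)] → w = 0.18
R4 (z=89.0): comfortable=0.46, few=0.29; AND[min(a, b)] → w = 0.29
R5 (z=54.0): few=0.29, high=0.71, cold=0.59; AND[min(a, b)] → w = 0.29
Weighted average = (0.29·73.0 + 0.37·25.0 + 0.18·61.0 + 0.29·89.0 + 0.29·54.0) / (0.29 + 0.37 + 0.18 + 0.29 + 0.29)
  = 82.8700 / 1.4200 = 58.359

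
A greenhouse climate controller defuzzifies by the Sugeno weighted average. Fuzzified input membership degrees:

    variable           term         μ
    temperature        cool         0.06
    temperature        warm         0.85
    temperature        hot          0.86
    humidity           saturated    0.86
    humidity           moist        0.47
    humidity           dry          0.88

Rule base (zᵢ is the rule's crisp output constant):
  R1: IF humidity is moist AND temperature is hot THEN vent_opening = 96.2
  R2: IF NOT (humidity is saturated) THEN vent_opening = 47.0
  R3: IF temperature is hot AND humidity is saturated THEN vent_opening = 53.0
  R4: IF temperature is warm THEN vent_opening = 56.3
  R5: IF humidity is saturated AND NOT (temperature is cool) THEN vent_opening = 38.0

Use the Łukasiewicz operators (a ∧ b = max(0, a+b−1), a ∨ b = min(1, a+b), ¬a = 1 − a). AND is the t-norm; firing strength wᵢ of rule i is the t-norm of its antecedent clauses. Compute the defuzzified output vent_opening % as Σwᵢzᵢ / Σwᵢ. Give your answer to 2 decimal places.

54.49

R1 (z=96.2): moist=0.47, hot=0.86; AND[max(0, a+b−1)] → w = 0.33
R2 (z=47.0): ¬saturated=1−0.86=0.14 → w = 0.14
R3 (z=53.0): hot=0.86, saturated=0.86; AND[max(0, a+b−1)] → w = 0.72
R4 (z=56.3): warm=0.85 → w = 0.85
R5 (z=38.0): saturated=0.86, ¬cool=1−0.06=0.94; AND[max(0, a+b−1)] → w = 0.80
Weighted average = (0.33·96.2 + 0.14·47.0 + 0.72·53.0 + 0.85·56.3 + 0.80·38.0) / (0.33 + 0.14 + 0.72 + 0.85 + 0.80)
  = 154.7410 / 2.8400 = 54.49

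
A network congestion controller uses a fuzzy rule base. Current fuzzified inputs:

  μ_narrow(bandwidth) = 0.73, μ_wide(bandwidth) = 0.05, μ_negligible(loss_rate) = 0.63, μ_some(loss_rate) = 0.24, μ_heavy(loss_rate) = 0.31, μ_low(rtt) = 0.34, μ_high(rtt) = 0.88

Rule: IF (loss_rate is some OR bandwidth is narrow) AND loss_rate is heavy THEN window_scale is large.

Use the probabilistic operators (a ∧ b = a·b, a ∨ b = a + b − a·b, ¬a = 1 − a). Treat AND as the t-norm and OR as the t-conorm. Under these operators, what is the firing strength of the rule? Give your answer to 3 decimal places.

0.246

firing strength: (some=0.24 OR narrow=0.73) = 0.7948; AND[a·b] with heavy=0.31 → w = 0.2464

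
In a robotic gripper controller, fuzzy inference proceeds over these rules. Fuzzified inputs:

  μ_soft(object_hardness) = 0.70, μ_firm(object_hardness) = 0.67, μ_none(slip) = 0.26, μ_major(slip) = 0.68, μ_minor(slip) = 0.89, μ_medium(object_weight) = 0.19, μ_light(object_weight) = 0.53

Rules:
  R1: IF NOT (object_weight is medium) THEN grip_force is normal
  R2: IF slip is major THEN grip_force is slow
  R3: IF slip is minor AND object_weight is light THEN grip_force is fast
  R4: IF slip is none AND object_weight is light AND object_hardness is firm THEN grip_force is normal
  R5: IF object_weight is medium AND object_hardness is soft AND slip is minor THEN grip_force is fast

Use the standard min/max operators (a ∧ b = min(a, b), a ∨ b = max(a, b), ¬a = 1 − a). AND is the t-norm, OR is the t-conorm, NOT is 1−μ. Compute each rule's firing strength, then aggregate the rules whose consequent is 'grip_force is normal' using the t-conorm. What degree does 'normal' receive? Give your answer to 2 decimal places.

R1: ¬medium=1−0.19=0.81 → w = 0.81
R2: major=0.68 → w = 0.68
R3: minor=0.89, light=0.53; AND[min(a, b)] → w = 0.53
R4: none=0.26, light=0.53, firm=0.67; AND[min(a, b)] → w = 0.26
R5: medium=0.19, soft=0.70, minor=0.89; AND[min(a, b)] → w = 0.19
Rules with consequent 'normal': {R1, R4} → strengths 0.81, 0.26
Aggregate via t-conorm [max(a, b)]: 0.81

0.81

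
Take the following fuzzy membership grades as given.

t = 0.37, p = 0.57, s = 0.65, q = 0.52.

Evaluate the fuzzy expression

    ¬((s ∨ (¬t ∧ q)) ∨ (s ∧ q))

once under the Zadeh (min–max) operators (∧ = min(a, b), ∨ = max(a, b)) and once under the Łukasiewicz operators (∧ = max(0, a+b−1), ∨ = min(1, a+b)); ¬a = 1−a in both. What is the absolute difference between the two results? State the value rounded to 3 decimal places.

0.320

Under Zadeh (min–max):
  ¬t = 1 − 0.37 = 0.63
  ¬t ∧ q = min(a, b) on (0.63, 0.52) = 0.52
  s ∨ (¬t ∧ q) = max(a, b) on (0.65, 0.52) = 0.65
  s ∧ q = min(a, b) on (0.65, 0.52) = 0.52
  (s ∨ (¬t ∧ q)) ∨ (s ∧ q) = max(a, b) on (0.65, 0.52) = 0.65
  ¬((s ∨ (¬t ∧ q)) ∨ (s ∧ q)) = 1 − 0.65 = 0.35
  → value = 0.3500
Under Łukasiewicz:
  ¬t = 1 − 0.37 = 0.63
  ¬t ∧ q = max(0, a+b−1) on (0.63, 0.52) = 0.15
  s ∨ (¬t ∧ q) = min(1, a+b) on (0.65, 0.15) = 0.80
  s ∧ q = max(0, a+b−1) on (0.65, 0.52) = 0.17
  (s ∨ (¬t ∧ q)) ∨ (s ∧ q) = min(1, a+b) on (0.80, 0.17) = 0.97
  ¬((s ∨ (¬t ∧ q)) ∨ (s ∧ q)) = 1 − 0.97 = 0.03
  → value = 0.0300
|0.3500 − 0.0300| = 0.320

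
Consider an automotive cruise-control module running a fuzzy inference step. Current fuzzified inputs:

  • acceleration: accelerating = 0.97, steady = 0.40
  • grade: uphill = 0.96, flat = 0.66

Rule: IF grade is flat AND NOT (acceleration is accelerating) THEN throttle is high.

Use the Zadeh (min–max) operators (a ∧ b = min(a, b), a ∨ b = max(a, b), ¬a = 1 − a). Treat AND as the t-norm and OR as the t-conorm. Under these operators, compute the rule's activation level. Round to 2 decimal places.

firing strength: flat=0.66, ¬accelerating=1−0.97=0.03; AND[min(a, b)] → w = 0.03

0.03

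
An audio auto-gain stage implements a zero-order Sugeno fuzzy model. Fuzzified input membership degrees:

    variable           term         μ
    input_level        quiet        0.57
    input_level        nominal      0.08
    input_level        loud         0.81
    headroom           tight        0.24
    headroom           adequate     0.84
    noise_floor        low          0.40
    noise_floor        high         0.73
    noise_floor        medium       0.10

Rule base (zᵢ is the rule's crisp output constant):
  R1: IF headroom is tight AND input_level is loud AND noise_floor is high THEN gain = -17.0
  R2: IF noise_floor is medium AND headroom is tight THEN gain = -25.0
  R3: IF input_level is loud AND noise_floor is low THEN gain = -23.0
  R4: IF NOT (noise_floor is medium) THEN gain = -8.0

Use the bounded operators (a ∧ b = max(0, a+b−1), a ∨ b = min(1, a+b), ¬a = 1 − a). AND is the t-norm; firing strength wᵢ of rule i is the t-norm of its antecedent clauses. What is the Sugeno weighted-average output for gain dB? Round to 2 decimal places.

R1 (z=-17.0): tight=0.24, loud=0.81, high=0.73; AND[max(0, a+b−1)] → w = 0.00
R2 (z=-25.0): medium=0.10, tight=0.24; AND[max(0, a+b−1)] → w = 0.00
R3 (z=-23.0): loud=0.81, low=0.40; AND[max(0, a+b−1)] → w = 0.21
R4 (z=-8.0): ¬medium=1−0.10=0.90 → w = 0.90
Weighted average = (0.00·-17.0 + 0.00·-25.0 + 0.21·-23.0 + 0.90·-8.0) / (0.00 + 0.00 + 0.21 + 0.90)
  = -12.0300 / 1.1100 = -10.84

-10.84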